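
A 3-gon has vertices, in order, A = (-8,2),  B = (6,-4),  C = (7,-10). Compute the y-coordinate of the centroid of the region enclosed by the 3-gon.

Apply Gauss's area formula. First the cross-terms c_i = x_i·y_{i+1} − x_{i+1}·y_i:
  20, -32, -66  ⇒  2A = -78, A = -39.
Then Σ (y_i + y_{i+1})·c_i = 936, so ȳ = 936 / (6·(-39)) = -4.

-4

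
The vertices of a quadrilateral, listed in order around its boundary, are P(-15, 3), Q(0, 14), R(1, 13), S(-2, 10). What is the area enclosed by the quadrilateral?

Apply the surveyor's formula: 2A = Σ (x_i·y_{i+1} − x_{i+1}·y_i), indices taken mod 4.
Σ = (-210) + (-14) + (36) + (144) = -44
Area = |Σ|/2 = 22.

22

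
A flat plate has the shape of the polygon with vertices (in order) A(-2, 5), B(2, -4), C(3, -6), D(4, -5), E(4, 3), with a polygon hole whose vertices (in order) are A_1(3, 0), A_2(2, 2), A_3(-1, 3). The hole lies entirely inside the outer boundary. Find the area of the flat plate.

Outer boundary:
Apply the shoelace formula: 2A = Σ (x_i·y_{i+1} − x_{i+1}·y_i), indices taken mod 5.
Cross-terms: -2, 0, 9, 32, 26  ⇒  Σ = 65
Area = |Σ|/2 = 32.5.
Hole:
Cross-terms: 6, 8, -9  ⇒  Σ = 5
Area = |Σ|/2 = 2.5.
Net area = 32.5 − 2.5 = 30.

30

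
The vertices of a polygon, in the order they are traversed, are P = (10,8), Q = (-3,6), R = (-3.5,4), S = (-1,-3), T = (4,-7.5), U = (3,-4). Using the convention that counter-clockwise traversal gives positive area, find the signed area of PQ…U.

Apply the shoelace formula: 2A = Σ (x_i·y_{i+1} − x_{i+1}·y_i), indices taken mod 6.
P→Q: (10)(6) − (-3)(8) = 84
Q→R: (-3)(4) − (-3.5)(6) = 9
R→S: (-3.5)(-3) − (-1)(4) = 14.5
S→T: (-1)(-7.5) − (4)(-3) = 19.5
T→U: (4)(-4) − (3)(-7.5) = 6.5
U→P: (3)(8) − (10)(-4) = 64
Σ = 197.5
Signed area = Σ/2 = 98.75 (positive ⇒ counter-clockwise traversal).

98.75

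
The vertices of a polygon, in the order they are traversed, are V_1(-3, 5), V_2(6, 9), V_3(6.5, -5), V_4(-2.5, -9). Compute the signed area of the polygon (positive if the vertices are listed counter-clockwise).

Apply the shoelace formula: 2A = Σ (x_i·y_{i+1} − x_{i+1}·y_i), indices taken mod 4.
Cross-terms: -57, -88.5, -71, -39.5  ⇒  Σ = -256
Signed area = Σ/2 = -128 (negative ⇒ clockwise traversal).

-128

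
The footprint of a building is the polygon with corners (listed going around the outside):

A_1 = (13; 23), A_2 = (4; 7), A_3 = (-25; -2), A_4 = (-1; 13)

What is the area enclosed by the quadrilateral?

176.5

Apply the shoelace (surveyor's) formula: 2A = Σ (x_i·y_{i+1} − x_{i+1}·y_i), indices taken mod 4.
A_1→A_2: (13)(7) − (4)(23) = -1
A_2→A_3: (4)(-2) − (-25)(7) = 167
A_3→A_4: (-25)(13) − (-1)(-2) = -327
A_4→A_1: (-1)(23) − (13)(13) = -192
Σ = -353
Area = |Σ|/2 = 176.5.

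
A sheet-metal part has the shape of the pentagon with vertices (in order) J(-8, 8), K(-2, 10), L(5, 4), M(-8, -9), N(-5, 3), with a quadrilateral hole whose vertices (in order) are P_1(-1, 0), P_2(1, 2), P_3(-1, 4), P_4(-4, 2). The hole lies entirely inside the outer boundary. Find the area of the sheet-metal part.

Outer boundary:
Σ = (-64) + (-58) + (-13) + (-69) + (-16) = -220
Area = |Σ|/2 = 110.
Hole:
Apply Gauss's area formula: 2A = Σ (x_i·y_{i+1} − x_{i+1}·y_i), indices taken mod 4.
Σ = (-2) + (6) + (14) + (2) = 20
Area = |Σ|/2 = 10.
Net area = 110 − 10 = 100.

100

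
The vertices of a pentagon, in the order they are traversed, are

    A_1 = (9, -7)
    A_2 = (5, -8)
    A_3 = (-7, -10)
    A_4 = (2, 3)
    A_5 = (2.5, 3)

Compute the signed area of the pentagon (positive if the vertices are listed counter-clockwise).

Σ = (-37) + (-106) + (-1) + (-1.5) + (-44.5) = -190
Signed area = Σ/2 = -95 (negative ⇒ clockwise traversal).

-95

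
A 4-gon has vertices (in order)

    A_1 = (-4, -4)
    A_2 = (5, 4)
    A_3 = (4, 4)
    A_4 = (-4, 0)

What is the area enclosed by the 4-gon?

20

Apply Gauss's area formula: 2A = Σ (x_i·y_{i+1} − x_{i+1}·y_i), indices taken mod 4.
Σ = (4) + (4) + (16) + (16) = 40
Area = |Σ|/2 = 20.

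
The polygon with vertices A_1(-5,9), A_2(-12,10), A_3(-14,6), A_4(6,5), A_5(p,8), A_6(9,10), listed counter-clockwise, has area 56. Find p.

Write out the shoelace sum; only the two edges meeting at A_5 involve p:
2·Area = [(6·8 − p·5) + (p·10 − 9·8)] + 151
       = 5·p + 127 = 112
⇒ p = -3.

-3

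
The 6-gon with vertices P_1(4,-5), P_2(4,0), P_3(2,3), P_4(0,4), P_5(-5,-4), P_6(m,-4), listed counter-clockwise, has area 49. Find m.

-2

Write out the shoelace sum; only the two edges meeting at P_6 involve m:
2·Area = [((-5)·(-4) − m·(-4)) + (m·(-5) − 4·(-4))] + 60
       = -1·m + 96 = 98
⇒ m = -2.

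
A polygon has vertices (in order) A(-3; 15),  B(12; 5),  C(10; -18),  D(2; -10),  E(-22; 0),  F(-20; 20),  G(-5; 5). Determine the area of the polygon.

Apply Gauss's area formula: 2A = Σ (x_i·y_{i+1} − x_{i+1}·y_i), indices taken mod 7.
Σ = (-195) + (-266) + (-64) + (-220) + (-440) + (0) + (-60) = -1245
Area = |Σ|/2 = 622.5.

622.5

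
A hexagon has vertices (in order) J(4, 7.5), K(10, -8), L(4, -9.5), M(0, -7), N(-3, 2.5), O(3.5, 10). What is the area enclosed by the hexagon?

Apply the shoelace (surveyor's) formula: 2A = Σ (x_i·y_{i+1} − x_{i+1}·y_i), indices taken mod 6.
Σ = (-107) + (-63) + (-28) + (-21) + (-38.75) + (-13.75) = -271.5
Area = |Σ|/2 = 135.75.

135.75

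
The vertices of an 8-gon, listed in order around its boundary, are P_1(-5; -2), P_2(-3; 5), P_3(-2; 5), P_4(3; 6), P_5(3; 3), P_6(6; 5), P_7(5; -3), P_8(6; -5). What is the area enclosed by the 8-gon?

Apply Gauss's area formula: 2A = Σ (x_i·y_{i+1} − x_{i+1}·y_i), indices taken mod 8.
Cross-terms: -31, -5, -27, -9, -3, -43, -7, -37  ⇒  Σ = -162
Area = |Σ|/2 = 81.

81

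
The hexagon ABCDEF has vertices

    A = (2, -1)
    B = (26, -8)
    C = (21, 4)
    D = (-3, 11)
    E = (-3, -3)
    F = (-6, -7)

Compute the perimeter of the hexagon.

|AB| = √((24)² + (-7)²) = √625 = 25
|BC| = √((-5)² + (12)²) = √169 = 13
|CD| = √((-24)² + (7)²) = √625 = 25
|DE| = √((0)² + (-14)²) = √196 = 14
|EF| = √((-3)² + (-4)²) = √25 = 5
|FA| = √((8)² + (6)²) = √100 = 10
Perimeter = 25 + 13 + 25 + 14 + 5 + 10 = 92.

92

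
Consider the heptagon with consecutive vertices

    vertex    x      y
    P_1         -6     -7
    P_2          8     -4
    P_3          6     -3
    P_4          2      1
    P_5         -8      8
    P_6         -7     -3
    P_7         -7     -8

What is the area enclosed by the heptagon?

116

Apply the shoelace (surveyor's) formula: 2A = Σ (x_i·y_{i+1} − x_{i+1}·y_i), indices taken mod 7.
Cross-terms: 80, 0, 12, 24, 80, 35, 1  ⇒  Σ = 232
Area = |Σ|/2 = 116.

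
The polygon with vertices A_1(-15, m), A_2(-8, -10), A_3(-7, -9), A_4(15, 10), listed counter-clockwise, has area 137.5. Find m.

-4

Write out the shoelace sum; only the two edges meeting at A_1 involve m:
2·Area = [(15·m − (-15)·10) + ((-15)·(-10) − (-8)·m)] + 67
       = 23·m + 367 = 275
⇒ m = -4.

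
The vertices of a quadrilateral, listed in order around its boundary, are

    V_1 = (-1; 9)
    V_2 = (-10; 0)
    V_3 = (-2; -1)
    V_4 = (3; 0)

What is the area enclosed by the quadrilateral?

65

Apply the shoelace (surveyor's) formula: 2A = Σ (x_i·y_{i+1} − x_{i+1}·y_i), indices taken mod 4.
V_1→V_2: (-1)(0) − (-10)(9) = 90
V_2→V_3: (-10)(-1) − (-2)(0) = 10
V_3→V_4: (-2)(0) − (3)(-1) = 3
V_4→V_1: (3)(9) − (-1)(0) = 27
Σ = 130
Area = |Σ|/2 = 65.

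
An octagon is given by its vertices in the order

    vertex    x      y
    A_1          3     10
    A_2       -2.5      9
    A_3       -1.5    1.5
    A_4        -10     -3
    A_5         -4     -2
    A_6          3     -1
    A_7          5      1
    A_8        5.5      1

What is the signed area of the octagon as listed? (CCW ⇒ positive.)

79.375

Σ = (52) + (9.75) + (19.5) + (8) + (10) + (8) + (-0.5) + (52) = 158.75
Signed area = Σ/2 = 79.375 (positive ⇒ counter-clockwise traversal).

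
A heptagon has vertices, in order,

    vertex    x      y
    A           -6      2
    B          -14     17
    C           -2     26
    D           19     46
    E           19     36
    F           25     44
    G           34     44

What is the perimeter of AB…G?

|AB| = √((-8)² + (15)²) = √289 = 17
|BC| = √((12)² + (9)²) = √225 = 15
|CD| = √((21)² + (20)²) = √841 = 29
|DE| = √((0)² + (-10)²) = √100 = 10
|EF| = √((6)² + (8)²) = √100 = 10
|FG| = √((9)² + (0)²) = √81 = 9
|GA| = √((-40)² + (-42)²) = √3364 = 58
Perimeter = 17 + 15 + 29 + 10 + 10 + 9 + 58 = 148.

148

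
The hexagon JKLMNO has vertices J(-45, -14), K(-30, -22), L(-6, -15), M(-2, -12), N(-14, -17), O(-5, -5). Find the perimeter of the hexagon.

116

|JK| = √((15)² + (-8)²) = √289 = 17
|KL| = √((24)² + (7)²) = √625 = 25
|LM| = √((4)² + (3)²) = √25 = 5
|MN| = √((-12)² + (-5)²) = √169 = 13
|NO| = √((9)² + (12)²) = √225 = 15
|OJ| = √((-40)² + (-9)²) = √1681 = 41
Perimeter = 17 + 25 + 5 + 13 + 15 + 41 = 116.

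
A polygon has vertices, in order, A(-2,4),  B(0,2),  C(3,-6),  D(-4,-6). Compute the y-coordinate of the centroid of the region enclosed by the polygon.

Apply Gauss's area formula. First the cross-terms c_i = x_i·y_{i+1} − x_{i+1}·y_i:
  -4, -6, -42, -28  ⇒  2A = -80, A = -40.
Then Σ (y_i + y_{i+1})·c_i = 560, so ȳ = 560 / (6·(-40)) = -7/3.

-7/3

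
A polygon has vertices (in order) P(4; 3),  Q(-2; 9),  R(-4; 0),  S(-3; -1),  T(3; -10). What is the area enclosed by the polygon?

Σ = (42) + (36) + (4) + (33) + (49) = 164
Area = |Σ|/2 = 82.

82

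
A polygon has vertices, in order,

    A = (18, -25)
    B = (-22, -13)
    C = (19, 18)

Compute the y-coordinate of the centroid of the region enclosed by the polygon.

Apply the shoelace formula. First the cross-terms c_i = x_i·y_{i+1} − x_{i+1}·y_i:
  -784, -149, -799  ⇒  2A = -1732, A = -866.
Then Σ (y_i + y_{i+1})·c_i = 34640, so ȳ = 34640 / (6·(-866)) = -20/3.

-20/3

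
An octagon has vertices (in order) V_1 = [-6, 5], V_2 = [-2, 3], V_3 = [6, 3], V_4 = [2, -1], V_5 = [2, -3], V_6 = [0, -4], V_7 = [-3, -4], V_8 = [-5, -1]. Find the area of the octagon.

Apply the shoelace formula: 2A = Σ (x_i·y_{i+1} − x_{i+1}·y_i), indices taken mod 8.
V_1→V_2: (-6)(3) − (-2)(5) = -8
V_2→V_3: (-2)(3) − (6)(3) = -24
V_3→V_4: (6)(-1) − (2)(3) = -12
V_4→V_5: (2)(-3) − (2)(-1) = -4
V_5→V_6: (2)(-4) − (0)(-3) = -8
V_6→V_7: (0)(-4) − (-3)(-4) = -12
V_7→V_8: (-3)(-1) − (-5)(-4) = -17
V_8→V_1: (-5)(5) − (-6)(-1) = -31
Σ = -116
Area = |Σ|/2 = 58.

58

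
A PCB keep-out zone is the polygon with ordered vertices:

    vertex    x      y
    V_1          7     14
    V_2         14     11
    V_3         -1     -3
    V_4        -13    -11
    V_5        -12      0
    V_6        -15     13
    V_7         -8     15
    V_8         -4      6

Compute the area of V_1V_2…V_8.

Σ = (-119) + (-31) + (-28) + (-132) + (-156) + (-121) + (12) + (-98) = -673
Area = |Σ|/2 = 336.5.

336.5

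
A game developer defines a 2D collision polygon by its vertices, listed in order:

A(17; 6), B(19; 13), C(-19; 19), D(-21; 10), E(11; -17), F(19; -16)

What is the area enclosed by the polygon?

Apply the shoelace (surveyor's) formula: 2A = Σ (x_i·y_{i+1} − x_{i+1}·y_i), indices taken mod 6.
Σ = (107) + (608) + (209) + (247) + (147) + (386) = 1704
Area = |Σ|/2 = 852.

852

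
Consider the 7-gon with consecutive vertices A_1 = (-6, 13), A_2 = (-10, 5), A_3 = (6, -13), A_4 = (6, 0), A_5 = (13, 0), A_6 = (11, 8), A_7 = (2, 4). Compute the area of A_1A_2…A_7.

230

Cross-terms: 100, 100, 78, 0, 104, 28, 50  ⇒  Σ = 460
Area = |Σ|/2 = 230.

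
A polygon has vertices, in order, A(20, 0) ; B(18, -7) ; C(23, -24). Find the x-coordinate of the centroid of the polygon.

61/3

Apply the shoelace (surveyor's) formula. First the cross-terms c_i = x_i·y_{i+1} − x_{i+1}·y_i:
  -140, -271, 480  ⇒  2A = 69, A = 34.5.
Then Σ (x_i + x_{i+1})·c_i = 4209, so x̄ = 4209 / (6·34.5) = 61/3.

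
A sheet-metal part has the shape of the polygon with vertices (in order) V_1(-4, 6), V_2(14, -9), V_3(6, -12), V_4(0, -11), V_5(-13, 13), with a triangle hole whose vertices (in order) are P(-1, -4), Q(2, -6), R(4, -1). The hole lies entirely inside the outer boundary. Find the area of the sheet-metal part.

189

Outer boundary:
Apply the shoelace (surveyor's) formula: 2A = Σ (x_i·y_{i+1} − x_{i+1}·y_i), indices taken mod 5.
Cross-terms: -48, -114, -66, -143, -26  ⇒  Σ = -397
Area = |Σ|/2 = 198.5.
Hole:
P→Q: (-1)(-6) − (2)(-4) = 14
Q→R: (2)(-1) − (4)(-6) = 22
R→P: (4)(-4) − (-1)(-1) = -17
Σ = 19
Area = |Σ|/2 = 9.5.
Net area = 198.5 − 9.5 = 189.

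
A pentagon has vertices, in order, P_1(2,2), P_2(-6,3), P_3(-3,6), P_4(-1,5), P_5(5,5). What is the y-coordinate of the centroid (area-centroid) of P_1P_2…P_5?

Apply the shoelace formula. First the cross-terms c_i = x_i·y_{i+1} − x_{i+1}·y_i:
  18, -27, -9, -30, 0  ⇒  2A = -48, A = -24.
Then Σ (y_i + y_{i+1})·c_i = -552, so ȳ = -552 / (6·(-24)) = 23/6.

23/6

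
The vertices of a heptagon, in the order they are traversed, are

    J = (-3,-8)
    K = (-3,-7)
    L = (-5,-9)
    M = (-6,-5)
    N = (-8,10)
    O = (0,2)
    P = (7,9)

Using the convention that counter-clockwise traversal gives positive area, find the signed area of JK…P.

Apply Gauss's area formula: 2A = Σ (x_i·y_{i+1} − x_{i+1}·y_i), indices taken mod 7.
J→K: (-3)(-7) − (-3)(-8) = -3
K→L: (-3)(-9) − (-5)(-7) = -8
L→M: (-5)(-5) − (-6)(-9) = -29
M→N: (-6)(10) − (-8)(-5) = -100
N→O: (-8)(2) − (0)(10) = -16
O→P: (0)(9) − (7)(2) = -14
P→J: (7)(-8) − (-3)(9) = -29
Σ = -199
Signed area = Σ/2 = -99.5 (negative ⇒ clockwise traversal).

-99.5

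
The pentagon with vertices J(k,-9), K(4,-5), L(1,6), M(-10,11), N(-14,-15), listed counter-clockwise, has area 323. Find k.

8

Write out the shoelace sum; only the two edges meeting at J involve k:
2·Area = [((-14)·(-9) − k·(-15)) + (k·(-5) − 4·(-9))] + 404
       = 10·k + 566 = 646
⇒ k = 8.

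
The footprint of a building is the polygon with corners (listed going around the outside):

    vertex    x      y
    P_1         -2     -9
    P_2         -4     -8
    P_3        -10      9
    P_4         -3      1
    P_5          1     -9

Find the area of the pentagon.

Σ = (-20) + (-116) + (17) + (26) + (-27) = -120
Area = |Σ|/2 = 60.

60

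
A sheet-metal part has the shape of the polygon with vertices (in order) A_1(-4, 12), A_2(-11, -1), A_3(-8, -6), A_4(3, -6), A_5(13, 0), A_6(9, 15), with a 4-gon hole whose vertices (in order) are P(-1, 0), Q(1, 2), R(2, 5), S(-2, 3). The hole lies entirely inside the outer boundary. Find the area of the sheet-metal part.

341.5

Outer boundary:
Apply the shoelace formula: 2A = Σ (x_i·y_{i+1} − x_{i+1}·y_i), indices taken mod 6.
A_1→A_2: (-4)(-1) − (-11)(12) = 136
A_2→A_3: (-11)(-6) − (-8)(-1) = 58
A_3→A_4: (-8)(-6) − (3)(-6) = 66
A_4→A_5: (3)(0) − (13)(-6) = 78
A_5→A_6: (13)(15) − (9)(0) = 195
A_6→A_1: (9)(12) − (-4)(15) = 168
Σ = 701
Area = |Σ|/2 = 350.5.
Hole:
Apply the shoelace formula: 2A = Σ (x_i·y_{i+1} − x_{i+1}·y_i), indices taken mod 4.
P→Q: (-1)(2) − (1)(0) = -2
Q→R: (1)(5) − (2)(2) = 1
R→S: (2)(3) − (-2)(5) = 16
S→P: (-2)(0) − (-1)(3) = 3
Σ = 18
Area = |Σ|/2 = 9.
Net area = 350.5 − 9 = 341.5.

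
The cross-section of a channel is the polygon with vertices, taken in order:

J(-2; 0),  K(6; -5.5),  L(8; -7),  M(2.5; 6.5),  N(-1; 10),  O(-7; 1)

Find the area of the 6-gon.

92.5

Apply the shoelace (surveyor's) formula: 2A = Σ (x_i·y_{i+1} − x_{i+1}·y_i), indices taken mod 6.
Σ = (11) + (2) + (69.5) + (31.5) + (69) + (2) = 185
Area = |Σ|/2 = 92.5.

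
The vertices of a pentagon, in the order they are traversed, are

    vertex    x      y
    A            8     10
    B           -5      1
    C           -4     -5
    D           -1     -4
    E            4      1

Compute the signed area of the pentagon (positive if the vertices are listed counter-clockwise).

72.5

Σ = (58) + (29) + (11) + (15) + (32) = 145
Signed area = Σ/2 = 72.5 (positive ⇒ counter-clockwise traversal).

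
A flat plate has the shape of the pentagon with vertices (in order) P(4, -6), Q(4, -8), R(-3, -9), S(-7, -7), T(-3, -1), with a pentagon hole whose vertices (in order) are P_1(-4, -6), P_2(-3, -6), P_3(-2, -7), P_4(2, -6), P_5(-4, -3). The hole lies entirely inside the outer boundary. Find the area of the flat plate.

Outer boundary:
Cross-terms: -8, -60, -42, -14, 22  ⇒  Σ = -102
Area = |Σ|/2 = 51.
Hole:
Σ = (6) + (9) + (26) + (-30) + (12) = 23
Area = |Σ|/2 = 11.5.
Net area = 51 − 11.5 = 39.5.

39.5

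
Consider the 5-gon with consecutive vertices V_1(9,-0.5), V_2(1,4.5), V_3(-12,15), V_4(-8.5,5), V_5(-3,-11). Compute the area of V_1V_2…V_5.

193.25

Σ = (41) + (69) + (67.5) + (108.5) + (100.5) = 386.5
Area = |Σ|/2 = 193.25.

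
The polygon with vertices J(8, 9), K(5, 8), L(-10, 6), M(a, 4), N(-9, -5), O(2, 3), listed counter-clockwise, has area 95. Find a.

-8

Write out the shoelace sum; only the two edges meeting at M involve a:
2·Area = [((-10)·4 − a·6) + (a·(-5) − (-9)·4)] + 106
       = -11·a + 102 = 190
⇒ a = -8.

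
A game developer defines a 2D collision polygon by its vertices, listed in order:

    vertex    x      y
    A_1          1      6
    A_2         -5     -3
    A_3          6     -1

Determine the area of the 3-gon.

Σ = (27) + (23) + (37) = 87
Area = |Σ|/2 = 43.5.

43.5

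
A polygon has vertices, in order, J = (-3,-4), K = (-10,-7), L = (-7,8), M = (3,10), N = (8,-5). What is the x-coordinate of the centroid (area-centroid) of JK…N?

-4/3

Apply the shoelace (surveyor's) formula. First the cross-terms c_i = x_i·y_{i+1} − x_{i+1}·y_i:
  -19, -129, -94, -95, -47  ⇒  2A = -384, A = -192.
Then Σ (x_i + x_{i+1})·c_i = 1536, so x̄ = 1536 / (6·(-192)) = -4/3.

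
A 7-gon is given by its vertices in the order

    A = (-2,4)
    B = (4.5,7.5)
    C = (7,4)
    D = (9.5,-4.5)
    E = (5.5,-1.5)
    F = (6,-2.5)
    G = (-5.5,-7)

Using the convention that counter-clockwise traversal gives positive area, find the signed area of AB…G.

Apply the shoelace (surveyor's) formula: 2A = Σ (x_i·y_{i+1} − x_{i+1}·y_i), indices taken mod 7.
A→B: (-2)(7.5) − (4.5)(4) = -33
B→C: (4.5)(4) − (7)(7.5) = -34.5
C→D: (7)(-4.5) − (9.5)(4) = -69.5
D→E: (9.5)(-1.5) − (5.5)(-4.5) = 10.5
E→F: (5.5)(-2.5) − (6)(-1.5) = -4.75
F→G: (6)(-7) − (-5.5)(-2.5) = -55.75
G→A: (-5.5)(4) − (-2)(-7) = -36
Σ = -223
Signed area = Σ/2 = -111.5 (negative ⇒ clockwise traversal).

-111.5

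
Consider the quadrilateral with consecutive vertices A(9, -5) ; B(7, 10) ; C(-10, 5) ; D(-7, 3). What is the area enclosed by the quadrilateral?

136.5

Apply the shoelace (surveyor's) formula: 2A = Σ (x_i·y_{i+1} − x_{i+1}·y_i), indices taken mod 4.
Cross-terms: 125, 135, 5, 8  ⇒  Σ = 273
Area = |Σ|/2 = 136.5.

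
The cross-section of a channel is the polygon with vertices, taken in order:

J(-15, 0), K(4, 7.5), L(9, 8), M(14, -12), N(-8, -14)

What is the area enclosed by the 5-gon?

435

Apply the surveyor's formula: 2A = Σ (x_i·y_{i+1} − x_{i+1}·y_i), indices taken mod 5.
Σ = (-112.5) + (-35.5) + (-220) + (-292) + (-210) = -870
Area = |Σ|/2 = 435.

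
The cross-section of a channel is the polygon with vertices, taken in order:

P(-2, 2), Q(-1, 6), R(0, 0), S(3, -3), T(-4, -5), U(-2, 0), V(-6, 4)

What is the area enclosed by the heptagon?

Σ = (-10) + (0) + (0) + (-27) + (-10) + (-8) + (-4) = -59
Area = |Σ|/2 = 29.5.

29.5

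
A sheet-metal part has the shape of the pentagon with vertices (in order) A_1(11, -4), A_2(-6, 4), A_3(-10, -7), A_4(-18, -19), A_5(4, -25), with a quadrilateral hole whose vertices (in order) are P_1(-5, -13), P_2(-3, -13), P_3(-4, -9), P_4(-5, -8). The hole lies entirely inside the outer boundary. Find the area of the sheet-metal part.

Outer boundary:
Apply the shoelace (surveyor's) formula: 2A = Σ (x_i·y_{i+1} − x_{i+1}·y_i), indices taken mod 5.
Σ = (20) + (82) + (64) + (526) + (259) = 951
Area = |Σ|/2 = 475.5.
Hole:
P_1→P_2: (-5)(-13) − (-3)(-13) = 26
P_2→P_3: (-3)(-9) − (-4)(-13) = -25
P_3→P_4: (-4)(-8) − (-5)(-9) = -13
P_4→P_1: (-5)(-13) − (-5)(-8) = 25
Σ = 13
Area = |Σ|/2 = 6.5.
Net area = 475.5 − 6.5 = 469.

469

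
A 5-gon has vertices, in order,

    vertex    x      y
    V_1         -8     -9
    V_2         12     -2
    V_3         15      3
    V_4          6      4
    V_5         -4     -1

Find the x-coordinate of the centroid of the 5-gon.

158/45

Apply Gauss's area formula. First the cross-terms c_i = x_i·y_{i+1} − x_{i+1}·y_i:
  124, 66, 42, 10, 28  ⇒  2A = 270, A = 135.
Then Σ (x_i + x_{i+1})·c_i = 2844, so x̄ = 2844 / (6·135) = 158/45.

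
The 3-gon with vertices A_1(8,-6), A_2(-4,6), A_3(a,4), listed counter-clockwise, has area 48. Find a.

-10

Write out the shoelace sum; only the two edges meeting at A_3 involve a:
2·Area = [((-4)·4 − a·6) + (a·(-6) − 8·4)] + 24
       = -12·a + -24 = 96
⇒ a = -10.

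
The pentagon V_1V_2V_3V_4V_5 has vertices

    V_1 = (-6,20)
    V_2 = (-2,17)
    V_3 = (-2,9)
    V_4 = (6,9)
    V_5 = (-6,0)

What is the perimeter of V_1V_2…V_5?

56

|V_1V_2| = √((4)² + (-3)²) = √25 = 5
|V_2V_3| = √((0)² + (-8)²) = √64 = 8
|V_3V_4| = √((8)² + (0)²) = √64 = 8
|V_4V_5| = √((-12)² + (-9)²) = √225 = 15
|V_5V_1| = √((0)² + (20)²) = √400 = 20
Perimeter = 5 + 8 + 8 + 15 + 20 = 56.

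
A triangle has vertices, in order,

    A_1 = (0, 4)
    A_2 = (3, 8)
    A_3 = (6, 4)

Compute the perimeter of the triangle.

|A_1A_2| = √((3)² + (4)²) = √25 = 5
|A_2A_3| = √((3)² + (-4)²) = √25 = 5
|A_3A_1| = √((-6)² + (0)²) = √36 = 6
Perimeter = 5 + 5 + 6 = 16.

16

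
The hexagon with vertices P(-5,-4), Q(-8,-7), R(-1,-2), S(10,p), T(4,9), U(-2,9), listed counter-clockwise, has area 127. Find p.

Write out the shoelace sum; only the two edges meeting at S involve p:
2·Area = [((-1)·p − 10·(-2)) + (10·9 − 4·p)] + 119
       = -5·p + 229 = 254
⇒ p = -5.

-5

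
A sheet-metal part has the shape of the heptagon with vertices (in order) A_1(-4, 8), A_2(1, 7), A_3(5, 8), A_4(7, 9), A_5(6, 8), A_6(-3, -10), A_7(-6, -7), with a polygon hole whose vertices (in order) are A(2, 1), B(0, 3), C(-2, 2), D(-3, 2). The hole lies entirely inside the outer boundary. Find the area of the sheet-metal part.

Outer boundary:
Σ = (-36) + (-27) + (-11) + (2) + (-36) + (-39) + (-76) = -223
Area = |Σ|/2 = 111.5.
Hole:
Cross-terms: 6, 6, 2, -7  ⇒  Σ = 7
Area = |Σ|/2 = 3.5.
Net area = 111.5 − 3.5 = 108.

108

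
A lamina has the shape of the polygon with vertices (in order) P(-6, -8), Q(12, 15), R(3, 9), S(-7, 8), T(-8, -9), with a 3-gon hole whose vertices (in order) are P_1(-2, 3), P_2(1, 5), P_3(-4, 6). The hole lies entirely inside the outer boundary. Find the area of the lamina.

Outer boundary:
Σ = (6) + (63) + (87) + (127) + (10) = 293
Area = |Σ|/2 = 146.5.
Hole:
Apply Gauss's area formula: 2A = Σ (x_i·y_{i+1} − x_{i+1}·y_i), indices taken mod 3.
P_1→P_2: (-2)(5) − (1)(3) = -13
P_2→P_3: (1)(6) − (-4)(5) = 26
P_3→P_1: (-4)(3) − (-2)(6) = 0
Σ = 13
Area = |Σ|/2 = 6.5.
Net area = 146.5 − 6.5 = 140.

140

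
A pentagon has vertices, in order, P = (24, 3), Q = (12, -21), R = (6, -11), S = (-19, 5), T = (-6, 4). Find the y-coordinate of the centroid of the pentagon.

-1086/295

Apply the surveyor's formula. First the cross-terms c_i = x_i·y_{i+1} − x_{i+1}·y_i:
  -540, -6, -179, -46, -114  ⇒  2A = -885, A = -442.5.
Then Σ (y_i + y_{i+1})·c_i = 9774, so ȳ = 9774 / (6·(-442.5)) = -1086/295.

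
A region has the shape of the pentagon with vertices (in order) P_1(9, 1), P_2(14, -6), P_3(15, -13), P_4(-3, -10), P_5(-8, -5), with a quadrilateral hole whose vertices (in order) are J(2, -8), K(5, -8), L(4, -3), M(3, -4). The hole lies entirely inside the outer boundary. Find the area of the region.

179.5

Outer boundary:
Σ = (-68) + (-92) + (-189) + (-65) + (37) = -377
Area = |Σ|/2 = 188.5.
Hole:
Apply Gauss's area formula: 2A = Σ (x_i·y_{i+1} − x_{i+1}·y_i), indices taken mod 4.
Σ = (24) + (17) + (-7) + (-16) = 18
Area = |Σ|/2 = 9.
Net area = 188.5 − 9 = 179.5.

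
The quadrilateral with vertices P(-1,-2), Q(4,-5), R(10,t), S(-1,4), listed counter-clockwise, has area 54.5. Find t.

Write out the shoelace sum; only the two edges meeting at R involve t:
2·Area = [(4·t − 10·(-5)) + (10·4 − (-1)·t)] + 19
       = 5·t + 109 = 109
⇒ t = 0.

0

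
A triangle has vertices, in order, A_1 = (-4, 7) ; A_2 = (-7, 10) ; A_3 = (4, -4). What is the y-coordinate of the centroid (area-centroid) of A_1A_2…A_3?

13/3

Apply the shoelace (surveyor's) formula. First the cross-terms c_i = x_i·y_{i+1} − x_{i+1}·y_i:
  9, -12, 12  ⇒  2A = 9, A = 4.5.
Then Σ (y_i + y_{i+1})·c_i = 117, so ȳ = 117 / (6·4.5) = 13/3.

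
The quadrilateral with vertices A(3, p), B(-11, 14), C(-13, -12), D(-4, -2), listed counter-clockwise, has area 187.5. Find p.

5

Write out the shoelace sum; only the two edges meeting at A involve p:
2·Area = [((-4)·p − 3·(-2)) + (3·14 − (-11)·p)] + 292
       = 7·p + 340 = 375
⇒ p = 5.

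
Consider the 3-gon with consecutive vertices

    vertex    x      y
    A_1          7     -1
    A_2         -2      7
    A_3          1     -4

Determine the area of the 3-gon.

37.5

Apply the shoelace (surveyor's) formula: 2A = Σ (x_i·y_{i+1} − x_{i+1}·y_i), indices taken mod 3.
Σ = (47) + (1) + (27) = 75
Area = |Σ|/2 = 37.5.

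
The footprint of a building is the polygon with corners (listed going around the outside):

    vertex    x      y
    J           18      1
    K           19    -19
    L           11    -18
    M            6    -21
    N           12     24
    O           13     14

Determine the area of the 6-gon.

302

Apply the shoelace (surveyor's) formula: 2A = Σ (x_i·y_{i+1} − x_{i+1}·y_i), indices taken mod 6.
Σ = (-361) + (-133) + (-123) + (396) + (-144) + (-239) = -604
Area = |Σ|/2 = 302.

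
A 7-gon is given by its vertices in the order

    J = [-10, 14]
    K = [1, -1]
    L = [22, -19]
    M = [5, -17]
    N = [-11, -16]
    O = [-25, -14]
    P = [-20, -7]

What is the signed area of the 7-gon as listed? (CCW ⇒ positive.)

Apply the surveyor's formula: 2A = Σ (x_i·y_{i+1} − x_{i+1}·y_i), indices taken mod 7.
Cross-terms: -4, 3, -279, -267, -246, -105, -350  ⇒  Σ = -1248
Signed area = Σ/2 = -624 (negative ⇒ clockwise traversal).

-624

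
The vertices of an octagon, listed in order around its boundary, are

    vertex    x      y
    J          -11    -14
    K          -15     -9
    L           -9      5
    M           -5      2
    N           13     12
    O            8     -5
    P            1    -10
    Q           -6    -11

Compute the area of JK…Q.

345

Apply Gauss's area formula: 2A = Σ (x_i·y_{i+1} − x_{i+1}·y_i), indices taken mod 8.
J→K: (-11)(-9) − (-15)(-14) = -111
K→L: (-15)(5) − (-9)(-9) = -156
L→M: (-9)(2) − (-5)(5) = 7
M→N: (-5)(12) − (13)(2) = -86
N→O: (13)(-5) − (8)(12) = -161
O→P: (8)(-10) − (1)(-5) = -75
P→Q: (1)(-11) − (-6)(-10) = -71
Q→J: (-6)(-14) − (-11)(-11) = -37
Σ = -690
Area = |Σ|/2 = 345.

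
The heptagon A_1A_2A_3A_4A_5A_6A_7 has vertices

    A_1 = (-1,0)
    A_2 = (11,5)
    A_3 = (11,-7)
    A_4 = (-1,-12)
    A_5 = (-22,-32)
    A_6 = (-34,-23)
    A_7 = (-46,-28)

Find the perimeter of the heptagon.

148

|A_1A_2| = √((12)² + (5)²) = √169 = 13
|A_2A_3| = √((0)² + (-12)²) = √144 = 12
|A_3A_4| = √((-12)² + (-5)²) = √169 = 13
|A_4A_5| = √((-21)² + (-20)²) = √841 = 29
|A_5A_6| = √((-12)² + (9)²) = √225 = 15
|A_6A_7| = √((-12)² + (-5)²) = √169 = 13
|A_7A_1| = √((45)² + (28)²) = √2809 = 53
Perimeter = 13 + 12 + 13 + 29 + 15 + 13 + 53 = 148.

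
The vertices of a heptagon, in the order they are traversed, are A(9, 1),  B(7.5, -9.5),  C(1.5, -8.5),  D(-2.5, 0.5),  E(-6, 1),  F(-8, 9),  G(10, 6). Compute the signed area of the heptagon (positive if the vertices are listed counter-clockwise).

-195.25

Apply the shoelace formula: 2A = Σ (x_i·y_{i+1} − x_{i+1}·y_i), indices taken mod 7.
Σ = (-93) + (-49.5) + (-20.5) + (0.5) + (-46) + (-138) + (-44) = -390.5
Signed area = Σ/2 = -195.25 (negative ⇒ clockwise traversal).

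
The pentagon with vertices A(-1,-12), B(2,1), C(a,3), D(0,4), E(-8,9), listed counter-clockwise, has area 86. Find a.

Write out the shoelace sum; only the two edges meeting at C involve a:
2·Area = [(2·3 − a·1) + (a·4 − 0·3)] + 160
       = 3·a + 166 = 172
⇒ a = 2.

2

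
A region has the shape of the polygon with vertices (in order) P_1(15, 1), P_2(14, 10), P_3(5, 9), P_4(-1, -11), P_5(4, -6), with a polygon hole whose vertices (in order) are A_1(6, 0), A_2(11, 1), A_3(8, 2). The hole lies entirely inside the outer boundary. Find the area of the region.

Outer boundary:
Apply the surveyor's formula: 2A = Σ (x_i·y_{i+1} − x_{i+1}·y_i), indices taken mod 5.
P_1→P_2: (15)(10) − (14)(1) = 136
P_2→P_3: (14)(9) − (5)(10) = 76
P_3→P_4: (5)(-11) − (-1)(9) = -46
P_4→P_5: (-1)(-6) − (4)(-11) = 50
P_5→P_1: (4)(1) − (15)(-6) = 94
Σ = 310
Area = |Σ|/2 = 155.
Hole:
Apply the shoelace (surveyor's) formula: 2A = Σ (x_i·y_{i+1} − x_{i+1}·y_i), indices taken mod 3.
A_1→A_2: (6)(1) − (11)(0) = 6
A_2→A_3: (11)(2) − (8)(1) = 14
A_3→A_1: (8)(0) − (6)(2) = -12
Σ = 8
Area = |Σ|/2 = 4.
Net area = 155 − 4 = 151.

151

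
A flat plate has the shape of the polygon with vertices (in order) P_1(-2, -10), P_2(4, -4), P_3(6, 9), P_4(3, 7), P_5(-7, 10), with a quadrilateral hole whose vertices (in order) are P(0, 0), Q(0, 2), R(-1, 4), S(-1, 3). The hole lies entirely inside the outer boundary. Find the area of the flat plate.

144.5

Outer boundary:
Apply the surveyor's formula: 2A = Σ (x_i·y_{i+1} − x_{i+1}·y_i), indices taken mod 5.
Σ = (48) + (60) + (15) + (79) + (90) = 292
Area = |Σ|/2 = 146.
Hole:
Apply Gauss's area formula: 2A = Σ (x_i·y_{i+1} − x_{i+1}·y_i), indices taken mod 4.
Cross-terms: 0, 2, 1, 0  ⇒  Σ = 3
Area = |Σ|/2 = 1.5.
Net area = 146 − 1.5 = 144.5.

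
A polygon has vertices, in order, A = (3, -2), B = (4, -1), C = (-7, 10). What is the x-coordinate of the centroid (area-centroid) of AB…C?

Apply Gauss's area formula. First the cross-terms c_i = x_i·y_{i+1} − x_{i+1}·y_i:
  5, 33, -16  ⇒  2A = 22, A = 11.
Then Σ (x_i + x_{i+1})·c_i = 0, so x̄ = 0 / (6·11) = 0.

0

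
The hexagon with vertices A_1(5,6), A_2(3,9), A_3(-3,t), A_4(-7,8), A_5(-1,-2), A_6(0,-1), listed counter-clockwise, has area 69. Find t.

8

Write out the shoelace sum; only the two edges meeting at A_3 involve t:
2·Area = [(3·t − (-3)·9) + ((-3)·8 − (-7)·t)] + 55
       = 10·t + 58 = 138
⇒ t = 8.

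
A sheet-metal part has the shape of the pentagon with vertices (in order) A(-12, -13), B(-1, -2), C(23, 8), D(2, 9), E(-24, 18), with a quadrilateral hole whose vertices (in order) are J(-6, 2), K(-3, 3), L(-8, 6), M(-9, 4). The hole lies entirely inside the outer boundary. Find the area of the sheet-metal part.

Outer boundary:
Cross-terms: 11, 38, 191, 252, 528  ⇒  Σ = 1020
Area = |Σ|/2 = 510.
Hole:
Σ = (-12) + (6) + (22) + (6) = 22
Area = |Σ|/2 = 11.
Net area = 510 − 11 = 499.

499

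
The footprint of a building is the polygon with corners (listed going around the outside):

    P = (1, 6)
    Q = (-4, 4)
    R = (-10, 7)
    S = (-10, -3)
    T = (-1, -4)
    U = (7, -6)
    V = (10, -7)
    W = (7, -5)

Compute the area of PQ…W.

134

Apply the surveyor's formula: 2A = Σ (x_i·y_{i+1} − x_{i+1}·y_i), indices taken mod 8.
Cross-terms: 28, 12, 100, 37, 34, 11, -1, 47  ⇒  Σ = 268
Area = |Σ|/2 = 134.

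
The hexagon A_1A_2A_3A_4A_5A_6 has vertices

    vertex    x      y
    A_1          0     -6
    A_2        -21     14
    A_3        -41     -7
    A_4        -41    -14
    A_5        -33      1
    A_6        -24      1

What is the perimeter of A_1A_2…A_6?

|A_1A_2| = √((-21)² + (20)²) = √841 = 29
|A_2A_3| = √((-20)² + (-21)²) = √841 = 29
|A_3A_4| = √((0)² + (-7)²) = √49 = 7
|A_4A_5| = √((8)² + (15)²) = √289 = 17
|A_5A_6| = √((9)² + (0)²) = √81 = 9
|A_6A_1| = √((24)² + (-7)²) = √625 = 25
Perimeter = 29 + 29 + 7 + 17 + 9 + 25 = 116.

116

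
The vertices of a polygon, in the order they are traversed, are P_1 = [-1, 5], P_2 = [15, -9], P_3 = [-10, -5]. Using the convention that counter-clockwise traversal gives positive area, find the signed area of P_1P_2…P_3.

Apply Gauss's area formula: 2A = Σ (x_i·y_{i+1} − x_{i+1}·y_i), indices taken mod 3.
P_1→P_2: (-1)(-9) − (15)(5) = -66
P_2→P_3: (15)(-5) − (-10)(-9) = -165
P_3→P_1: (-10)(5) − (-1)(-5) = -55
Σ = -286
Signed area = Σ/2 = -143 (negative ⇒ clockwise traversal).

-143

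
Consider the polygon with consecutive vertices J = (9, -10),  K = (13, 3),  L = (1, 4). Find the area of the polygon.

Apply the shoelace formula: 2A = Σ (x_i·y_{i+1} − x_{i+1}·y_i), indices taken mod 3.
Cross-terms: 157, 49, -46  ⇒  Σ = 160
Area = |Σ|/2 = 80.

80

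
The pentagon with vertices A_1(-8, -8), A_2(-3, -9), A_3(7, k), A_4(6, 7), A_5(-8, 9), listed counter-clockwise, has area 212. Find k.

-2

Write out the shoelace sum; only the two edges meeting at A_3 involve k:
2·Area = [((-3)·k − 7·(-9)) + (7·7 − 6·k)] + 294
       = -9·k + 406 = 424
⇒ k = -2.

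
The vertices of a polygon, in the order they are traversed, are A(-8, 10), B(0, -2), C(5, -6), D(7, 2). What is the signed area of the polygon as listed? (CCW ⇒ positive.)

Apply the shoelace (surveyor's) formula: 2A = Σ (x_i·y_{i+1} − x_{i+1}·y_i), indices taken mod 4.
Σ = (16) + (10) + (52) + (86) = 164
Signed area = Σ/2 = 82 (positive ⇒ counter-clockwise traversal).

82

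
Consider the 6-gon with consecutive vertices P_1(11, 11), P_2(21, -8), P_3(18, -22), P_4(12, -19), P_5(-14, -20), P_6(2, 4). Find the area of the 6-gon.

629.5

Σ = (-319) + (-318) + (-78) + (-506) + (-16) + (-22) = -1259
Area = |Σ|/2 = 629.5.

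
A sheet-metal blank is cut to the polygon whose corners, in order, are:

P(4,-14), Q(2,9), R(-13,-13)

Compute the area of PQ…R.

Apply the surveyor's formula: 2A = Σ (x_i·y_{i+1} − x_{i+1}·y_i), indices taken mod 3.
Σ = (64) + (91) + (234) = 389
Area = |Σ|/2 = 194.5.

194.5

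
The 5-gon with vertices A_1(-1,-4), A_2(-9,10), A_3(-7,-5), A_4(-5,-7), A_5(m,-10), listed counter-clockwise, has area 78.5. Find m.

8

The doubled signed area Σ (x_i y_{i+1} − x_{i+1} y_i) is linear in m.
With m=0 it equals 133; the coefficient of m is 3 (from the two edges through A_5).
So 3·m + 133 = 2·78.5 = 157 ⇒ m = 8.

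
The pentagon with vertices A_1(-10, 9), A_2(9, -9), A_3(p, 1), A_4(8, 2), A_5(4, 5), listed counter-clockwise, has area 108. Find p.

Write out the shoelace sum; only the two edges meeting at A_3 involve p:
2·Area = [(9·1 − p·(-9)) + (p·2 − 8·1)] + 127
       = 11·p + 128 = 216
⇒ p = 8.

8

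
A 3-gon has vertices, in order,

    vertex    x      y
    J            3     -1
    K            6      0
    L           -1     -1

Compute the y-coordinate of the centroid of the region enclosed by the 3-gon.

-2/3

Apply Gauss's area formula. First the cross-terms c_i = x_i·y_{i+1} − x_{i+1}·y_i:
  6, -6, 4  ⇒  2A = 4, A = 2.
Then Σ (y_i + y_{i+1})·c_i = -8, so ȳ = -8 / (6·2) = -2/3.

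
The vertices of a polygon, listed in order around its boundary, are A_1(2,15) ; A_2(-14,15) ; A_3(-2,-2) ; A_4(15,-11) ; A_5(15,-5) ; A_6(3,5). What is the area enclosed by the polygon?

Apply the shoelace formula: 2A = Σ (x_i·y_{i+1} − x_{i+1}·y_i), indices taken mod 6.
Σ = (240) + (58) + (52) + (90) + (90) + (35) = 565
Area = |Σ|/2 = 282.5.

282.5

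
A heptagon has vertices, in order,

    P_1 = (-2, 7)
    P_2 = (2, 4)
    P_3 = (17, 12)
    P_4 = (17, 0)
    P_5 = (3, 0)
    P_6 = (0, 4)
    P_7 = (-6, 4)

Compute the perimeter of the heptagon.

64

|P_1P_2| = √((4)² + (-3)²) = √25 = 5
|P_2P_3| = √((15)² + (8)²) = √289 = 17
|P_3P_4| = √((0)² + (-12)²) = √144 = 12
|P_4P_5| = √((-14)² + (0)²) = √196 = 14
|P_5P_6| = √((-3)² + (4)²) = √25 = 5
|P_6P_7| = √((-6)² + (0)²) = √36 = 6
|P_7P_1| = √((4)² + (3)²) = √25 = 5
Perimeter = 5 + 17 + 12 + 14 + 5 + 6 + 5 = 64.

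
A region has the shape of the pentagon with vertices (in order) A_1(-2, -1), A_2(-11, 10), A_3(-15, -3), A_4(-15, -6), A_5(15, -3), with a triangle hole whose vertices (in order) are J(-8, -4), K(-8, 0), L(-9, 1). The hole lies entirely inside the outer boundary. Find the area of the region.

153.5

Outer boundary:
Σ = (-31) + (183) + (45) + (135) + (-21) = 311
Area = |Σ|/2 = 155.5.
Hole:
Cross-terms: -32, -8, 44  ⇒  Σ = 4
Area = |Σ|/2 = 2.
Net area = 155.5 − 2 = 153.5.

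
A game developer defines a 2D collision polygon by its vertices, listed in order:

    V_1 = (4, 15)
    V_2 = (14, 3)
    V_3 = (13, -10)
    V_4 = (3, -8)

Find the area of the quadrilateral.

Apply the shoelace (surveyor's) formula: 2A = Σ (x_i·y_{i+1} − x_{i+1}·y_i), indices taken mod 4.
Cross-terms: -198, -179, -74, 77  ⇒  Σ = -374
Area = |Σ|/2 = 187.

187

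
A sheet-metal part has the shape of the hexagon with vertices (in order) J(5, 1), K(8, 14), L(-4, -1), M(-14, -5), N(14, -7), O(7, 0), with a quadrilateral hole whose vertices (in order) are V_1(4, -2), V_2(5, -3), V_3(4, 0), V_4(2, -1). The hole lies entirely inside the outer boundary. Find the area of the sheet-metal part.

Outer boundary:
Apply the shoelace formula: 2A = Σ (x_i·y_{i+1} − x_{i+1}·y_i), indices taken mod 6.
J→K: (5)(14) − (8)(1) = 62
K→L: (8)(-1) − (-4)(14) = 48
L→M: (-4)(-5) − (-14)(-1) = 6
M→N: (-14)(-7) − (14)(-5) = 168
N→O: (14)(0) − (7)(-7) = 49
O→J: (7)(1) − (5)(0) = 7
Σ = 340
Area = |Σ|/2 = 170.
Hole:
V_1→V_2: (4)(-3) − (5)(-2) = -2
V_2→V_3: (5)(0) − (4)(-3) = 12
V_3→V_4: (4)(-1) − (2)(0) = -4
V_4→V_1: (2)(-2) − (4)(-1) = 0
Σ = 6
Area = |Σ|/2 = 3.
Net area = 170 − 3 = 167.

167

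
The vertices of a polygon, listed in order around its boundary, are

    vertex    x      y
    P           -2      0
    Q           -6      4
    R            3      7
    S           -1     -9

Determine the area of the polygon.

Apply the shoelace (surveyor's) formula: 2A = Σ (x_i·y_{i+1} − x_{i+1}·y_i), indices taken mod 4.
Σ = (-8) + (-54) + (-20) + (-18) = -100
Area = |Σ|/2 = 50.

50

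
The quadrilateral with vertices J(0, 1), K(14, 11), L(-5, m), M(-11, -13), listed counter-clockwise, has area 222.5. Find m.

The doubled signed area Σ (x_i y_{i+1} − x_{i+1} y_i) is linear in m.
With m=0 it equals 95; the coefficient of m is 25 (from the two edges through L).
So 25·m + 95 = 2·222.5 = 445 ⇒ m = 14.

14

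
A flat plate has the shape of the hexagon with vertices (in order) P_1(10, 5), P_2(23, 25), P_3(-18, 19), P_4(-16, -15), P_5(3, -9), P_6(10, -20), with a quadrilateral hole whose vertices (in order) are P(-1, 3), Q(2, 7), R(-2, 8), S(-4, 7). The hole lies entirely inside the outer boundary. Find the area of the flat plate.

Outer boundary:
Σ = (135) + (887) + (574) + (189) + (30) + (250) = 2065
Area = |Σ|/2 = 1032.5.
Hole:
Apply the shoelace (surveyor's) formula: 2A = Σ (x_i·y_{i+1} − x_{i+1}·y_i), indices taken mod 4.
P→Q: (-1)(7) − (2)(3) = -13
Q→R: (2)(8) − (-2)(7) = 30
R→S: (-2)(7) − (-4)(8) = 18
S→P: (-4)(3) − (-1)(7) = -5
Σ = 30
Area = |Σ|/2 = 15.
Net area = 1032.5 − 15 = 1017.5.

1017.5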